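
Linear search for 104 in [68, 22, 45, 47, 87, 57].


i=0: 68!=104
i=1: 22!=104
i=2: 45!=104
i=3: 47!=104
i=4: 87!=104
i=5: 57!=104

Not found, 6 comps


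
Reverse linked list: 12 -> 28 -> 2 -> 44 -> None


Step 1: curr=12, set curr.next=prev(None) | reversed so far: 12
Step 2: curr=28, set curr.next=prev(12) | reversed so far: 28 -> 12
Step 3: curr=2, set curr.next=prev(28) | reversed so far: 2 -> 28 -> 12
Step 4: curr=44, set curr.next=prev(2) | reversed so far: 44 -> 2 -> 28 -> 12

44 -> 2 -> 28 -> 12 -> None


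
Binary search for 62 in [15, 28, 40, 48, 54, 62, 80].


Step 1: lo=0, hi=6, mid=3, val=48
Step 2: lo=4, hi=6, mid=5, val=62

Found at index 5


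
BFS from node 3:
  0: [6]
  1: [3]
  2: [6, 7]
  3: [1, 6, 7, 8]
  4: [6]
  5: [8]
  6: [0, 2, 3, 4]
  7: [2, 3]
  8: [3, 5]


Visit 3, enqueue [1, 6, 7, 8]
Visit 1, enqueue []
Visit 6, enqueue [0, 2, 4]
Visit 7, enqueue []
Visit 8, enqueue [5]
Visit 0, enqueue []
Visit 2, enqueue []
Visit 4, enqueue []
Visit 5, enqueue []

BFS order: [3, 1, 6, 7, 8, 0, 2, 4, 5]


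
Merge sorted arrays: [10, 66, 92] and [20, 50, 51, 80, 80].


Take 10 from A
Take 20 from B
Take 50 from B
Take 51 from B
Take 66 from A
Take 80 from B
Take 80 from B

Merged: [10, 20, 50, 51, 66, 80, 80, 92]


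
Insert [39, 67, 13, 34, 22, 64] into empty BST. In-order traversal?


Insert 39: root
Insert 67: R from 39
Insert 13: L from 39
Insert 34: L from 39 -> R from 13
Insert 22: L from 39 -> R from 13 -> L from 34
Insert 64: R from 39 -> L from 67

In-order: [13, 22, 34, 39, 64, 67]


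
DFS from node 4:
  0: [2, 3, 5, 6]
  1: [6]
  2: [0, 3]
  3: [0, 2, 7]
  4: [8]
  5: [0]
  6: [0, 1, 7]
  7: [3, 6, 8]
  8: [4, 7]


Visit 4, push [8]
Visit 8, push [7]
Visit 7, push [6, 3]
Visit 3, push [2, 0]
Visit 0, push [6, 5, 2]
Visit 2, push []
Visit 5, push []
Visit 6, push [1]
Visit 1, push []

DFS order: [4, 8, 7, 3, 0, 2, 5, 6, 1]


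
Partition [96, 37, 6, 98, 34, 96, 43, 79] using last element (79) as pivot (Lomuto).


Pivot: 79
  37 <= 79: swap -> [37, 96, 6, 98, 34, 96, 43, 79]
  6 <= 79: swap -> [37, 6, 96, 98, 34, 96, 43, 79]
  34 <= 79: swap -> [37, 6, 34, 98, 96, 96, 43, 79]
  43 <= 79: swap -> [37, 6, 34, 43, 96, 96, 98, 79]
Place pivot at 4: [37, 6, 34, 43, 79, 96, 98, 96]

Partitioned: [37, 6, 34, 43, 79, 96, 98, 96]


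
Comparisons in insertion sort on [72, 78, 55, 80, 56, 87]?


Algorithm: insertion sort
Input: [72, 78, 55, 80, 56, 87]
Sorted: [55, 56, 72, 78, 80, 87]

9


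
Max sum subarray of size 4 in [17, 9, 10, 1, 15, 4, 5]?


[0:4]: 37
[1:5]: 35
[2:6]: 30
[3:7]: 25

Max: 37 at [0:4]


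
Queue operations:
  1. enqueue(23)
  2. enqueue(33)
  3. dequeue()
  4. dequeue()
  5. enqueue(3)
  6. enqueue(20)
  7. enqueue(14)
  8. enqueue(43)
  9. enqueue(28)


enqueue(23) -> [23]
enqueue(33) -> [23, 33]
dequeue()->23, [33]
dequeue()->33, []
enqueue(3) -> [3]
enqueue(20) -> [3, 20]
enqueue(14) -> [3, 20, 14]
enqueue(43) -> [3, 20, 14, 43]
enqueue(28) -> [3, 20, 14, 43, 28]

Final queue: [3, 20, 14, 43, 28]


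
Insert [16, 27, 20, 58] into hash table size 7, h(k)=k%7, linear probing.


Insert 16: h=2 -> slot 2
Insert 27: h=6 -> slot 6
Insert 20: h=6, 1 probes -> slot 0
Insert 58: h=2, 1 probes -> slot 3

Table: [20, None, 16, 58, None, None, 27]


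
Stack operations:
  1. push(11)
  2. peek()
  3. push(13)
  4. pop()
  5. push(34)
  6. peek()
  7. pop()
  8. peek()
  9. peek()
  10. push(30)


push(11) -> [11]
peek()->11
push(13) -> [11, 13]
pop()->13, [11]
push(34) -> [11, 34]
peek()->34
pop()->34, [11]
peek()->11
peek()->11
push(30) -> [11, 30]

Final stack: [11, 30]


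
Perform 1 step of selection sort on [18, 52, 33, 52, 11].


Initial: [18, 52, 33, 52, 11]
Step 1: min=11 at 4
  Swap: [11, 52, 33, 52, 18]

After 1 step: [11, 52, 33, 52, 18]


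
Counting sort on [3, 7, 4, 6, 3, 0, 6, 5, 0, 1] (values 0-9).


Input: [3, 7, 4, 6, 3, 0, 6, 5, 0, 1]
Counts: [2, 1, 0, 2, 1, 1, 2, 1, 0, 0]

Sorted: [0, 0, 1, 3, 3, 4, 5, 6, 6, 7]


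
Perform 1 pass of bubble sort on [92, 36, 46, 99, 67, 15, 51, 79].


Initial: [92, 36, 46, 99, 67, 15, 51, 79]
Pass 1: [36, 46, 92, 67, 15, 51, 79, 99] (6 swaps)

After 1 pass: [36, 46, 92, 67, 15, 51, 79, 99]


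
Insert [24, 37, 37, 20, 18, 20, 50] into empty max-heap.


Insert 24: [24]
Insert 37: [37, 24]
Insert 37: [37, 24, 37]
Insert 20: [37, 24, 37, 20]
Insert 18: [37, 24, 37, 20, 18]
Insert 20: [37, 24, 37, 20, 18, 20]
Insert 50: [50, 24, 37, 20, 18, 20, 37]

Final heap: [50, 24, 37, 20, 18, 20, 37]


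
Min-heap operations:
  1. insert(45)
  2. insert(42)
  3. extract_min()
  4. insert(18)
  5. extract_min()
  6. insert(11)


insert(45) -> [45]
insert(42) -> [42, 45]
extract_min()->42, [45]
insert(18) -> [18, 45]
extract_min()->18, [45]
insert(11) -> [11, 45]

Final heap: [11, 45]


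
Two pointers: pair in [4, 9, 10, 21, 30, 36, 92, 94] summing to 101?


lo=0(4)+hi=7(94)=98
lo=1(9)+hi=7(94)=103
lo=1(9)+hi=6(92)=101

Yes: 9+92=101


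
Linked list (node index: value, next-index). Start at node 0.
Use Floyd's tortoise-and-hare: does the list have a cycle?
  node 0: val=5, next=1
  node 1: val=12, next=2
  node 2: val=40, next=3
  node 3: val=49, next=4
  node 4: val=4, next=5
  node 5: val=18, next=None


Floyd's tortoise (slow, +1) and hare (fast, +2):
  init: slow=0, fast=0
  step 1: slow=1, fast=2
  step 2: slow=2, fast=4
  step 3: fast 4->5->None, no cycle

Cycle: no


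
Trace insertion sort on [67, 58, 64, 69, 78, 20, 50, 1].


Initial: [67, 58, 64, 69, 78, 20, 50, 1]
Insert 58: [58, 67, 64, 69, 78, 20, 50, 1]
Insert 64: [58, 64, 67, 69, 78, 20, 50, 1]
Insert 69: [58, 64, 67, 69, 78, 20, 50, 1]
Insert 78: [58, 64, 67, 69, 78, 20, 50, 1]
Insert 20: [20, 58, 64, 67, 69, 78, 50, 1]
Insert 50: [20, 50, 58, 64, 67, 69, 78, 1]
Insert 1: [1, 20, 50, 58, 64, 67, 69, 78]

Sorted: [1, 20, 50, 58, 64, 67, 69, 78]


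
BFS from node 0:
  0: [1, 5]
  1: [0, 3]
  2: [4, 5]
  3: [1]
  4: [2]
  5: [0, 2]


Visit 0, enqueue [1, 5]
Visit 1, enqueue [3]
Visit 5, enqueue [2]
Visit 3, enqueue []
Visit 2, enqueue [4]
Visit 4, enqueue []

BFS order: [0, 1, 5, 3, 2, 4]


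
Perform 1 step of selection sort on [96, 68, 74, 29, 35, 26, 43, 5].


Initial: [96, 68, 74, 29, 35, 26, 43, 5]
Step 1: min=5 at 7
  Swap: [5, 68, 74, 29, 35, 26, 43, 96]

After 1 step: [5, 68, 74, 29, 35, 26, 43, 96]


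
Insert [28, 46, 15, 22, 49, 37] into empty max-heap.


Insert 28: [28]
Insert 46: [46, 28]
Insert 15: [46, 28, 15]
Insert 22: [46, 28, 15, 22]
Insert 49: [49, 46, 15, 22, 28]
Insert 37: [49, 46, 37, 22, 28, 15]

Final heap: [49, 46, 37, 22, 28, 15]


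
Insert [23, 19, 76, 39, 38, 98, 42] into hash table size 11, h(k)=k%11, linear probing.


Insert 23: h=1 -> slot 1
Insert 19: h=8 -> slot 8
Insert 76: h=10 -> slot 10
Insert 39: h=6 -> slot 6
Insert 38: h=5 -> slot 5
Insert 98: h=10, 1 probes -> slot 0
Insert 42: h=9 -> slot 9

Table: [98, 23, None, None, None, 38, 39, None, 19, 42, 76]


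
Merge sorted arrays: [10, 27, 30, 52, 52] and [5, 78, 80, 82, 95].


Take 5 from B
Take 10 from A
Take 27 from A
Take 30 from A
Take 52 from A
Take 52 from A

Merged: [5, 10, 27, 30, 52, 52, 78, 80, 82, 95]


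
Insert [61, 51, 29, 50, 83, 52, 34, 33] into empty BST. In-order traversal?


Insert 61: root
Insert 51: L from 61
Insert 29: L from 61 -> L from 51
Insert 50: L from 61 -> L from 51 -> R from 29
Insert 83: R from 61
Insert 52: L from 61 -> R from 51
Insert 34: L from 61 -> L from 51 -> R from 29 -> L from 50
Insert 33: L from 61 -> L from 51 -> R from 29 -> L from 50 -> L from 34

In-order: [29, 33, 34, 50, 51, 52, 61, 83]


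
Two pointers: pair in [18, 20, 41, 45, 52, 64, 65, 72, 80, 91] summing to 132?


lo=0(18)+hi=9(91)=109
lo=1(20)+hi=9(91)=111
lo=2(41)+hi=9(91)=132

Yes: 41+91=132


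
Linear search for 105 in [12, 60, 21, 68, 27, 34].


i=0: 12!=105
i=1: 60!=105
i=2: 21!=105
i=3: 68!=105
i=4: 27!=105
i=5: 34!=105

Not found, 6 comps


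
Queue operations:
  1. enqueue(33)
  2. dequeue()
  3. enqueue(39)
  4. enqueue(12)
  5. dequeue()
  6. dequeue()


enqueue(33) -> [33]
dequeue()->33, []
enqueue(39) -> [39]
enqueue(12) -> [39, 12]
dequeue()->39, [12]
dequeue()->12, []

Final queue: []


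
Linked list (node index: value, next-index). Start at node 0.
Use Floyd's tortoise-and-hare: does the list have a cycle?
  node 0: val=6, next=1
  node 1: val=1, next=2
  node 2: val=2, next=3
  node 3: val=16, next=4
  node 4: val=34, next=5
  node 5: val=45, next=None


Floyd's tortoise (slow, +1) and hare (fast, +2):
  init: slow=0, fast=0
  step 1: slow=1, fast=2
  step 2: slow=2, fast=4
  step 3: fast 4->5->None, no cycle

Cycle: no


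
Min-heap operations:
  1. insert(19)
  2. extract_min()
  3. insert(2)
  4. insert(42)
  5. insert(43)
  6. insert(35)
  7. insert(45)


insert(19) -> [19]
extract_min()->19, []
insert(2) -> [2]
insert(42) -> [2, 42]
insert(43) -> [2, 42, 43]
insert(35) -> [2, 35, 43, 42]
insert(45) -> [2, 35, 43, 42, 45]

Final heap: [2, 35, 43, 42, 45]


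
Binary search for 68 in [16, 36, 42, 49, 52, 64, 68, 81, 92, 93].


Step 1: lo=0, hi=9, mid=4, val=52
Step 2: lo=5, hi=9, mid=7, val=81
Step 3: lo=5, hi=6, mid=5, val=64
Step 4: lo=6, hi=6, mid=6, val=68

Found at index 6


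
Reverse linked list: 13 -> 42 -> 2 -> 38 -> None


Step 1: curr=13, set curr.next=prev(None) | reversed so far: 13
Step 2: curr=42, set curr.next=prev(13) | reversed so far: 42 -> 13
Step 3: curr=2, set curr.next=prev(42) | reversed so far: 2 -> 42 -> 13
Step 4: curr=38, set curr.next=prev(2) | reversed so far: 38 -> 2 -> 42 -> 13

38 -> 2 -> 42 -> 13 -> None


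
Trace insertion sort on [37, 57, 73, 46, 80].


Initial: [37, 57, 73, 46, 80]
Insert 57: [37, 57, 73, 46, 80]
Insert 73: [37, 57, 73, 46, 80]
Insert 46: [37, 46, 57, 73, 80]
Insert 80: [37, 46, 57, 73, 80]

Sorted: [37, 46, 57, 73, 80]


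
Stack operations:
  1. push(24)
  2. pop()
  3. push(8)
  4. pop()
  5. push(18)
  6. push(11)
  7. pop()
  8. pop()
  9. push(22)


push(24) -> [24]
pop()->24, []
push(8) -> [8]
pop()->8, []
push(18) -> [18]
push(11) -> [18, 11]
pop()->11, [18]
pop()->18, []
push(22) -> [22]

Final stack: [22]


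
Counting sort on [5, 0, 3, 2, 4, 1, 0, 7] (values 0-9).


Input: [5, 0, 3, 2, 4, 1, 0, 7]
Counts: [2, 1, 1, 1, 1, 1, 0, 1, 0, 0]

Sorted: [0, 0, 1, 2, 3, 4, 5, 7]


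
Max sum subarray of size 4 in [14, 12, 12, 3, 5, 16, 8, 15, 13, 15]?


[0:4]: 41
[1:5]: 32
[2:6]: 36
[3:7]: 32
[4:8]: 44
[5:9]: 52
[6:10]: 51

Max: 52 at [5:9]


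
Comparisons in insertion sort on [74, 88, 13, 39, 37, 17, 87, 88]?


Algorithm: insertion sort
Input: [74, 88, 13, 39, 37, 17, 87, 88]
Sorted: [13, 17, 37, 39, 74, 87, 88, 88]

18


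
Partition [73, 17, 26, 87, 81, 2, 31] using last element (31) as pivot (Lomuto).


Pivot: 31
  17 <= 31: swap -> [17, 73, 26, 87, 81, 2, 31]
  26 <= 31: swap -> [17, 26, 73, 87, 81, 2, 31]
  2 <= 31: swap -> [17, 26, 2, 87, 81, 73, 31]
Place pivot at 3: [17, 26, 2, 31, 81, 73, 87]

Partitioned: [17, 26, 2, 31, 81, 73, 87]


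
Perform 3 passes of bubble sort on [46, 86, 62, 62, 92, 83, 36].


Initial: [46, 86, 62, 62, 92, 83, 36]
Pass 1: [46, 62, 62, 86, 83, 36, 92] (4 swaps)
Pass 2: [46, 62, 62, 83, 36, 86, 92] (2 swaps)
Pass 3: [46, 62, 62, 36, 83, 86, 92] (1 swaps)

After 3 passes: [46, 62, 62, 36, 83, 86, 92]


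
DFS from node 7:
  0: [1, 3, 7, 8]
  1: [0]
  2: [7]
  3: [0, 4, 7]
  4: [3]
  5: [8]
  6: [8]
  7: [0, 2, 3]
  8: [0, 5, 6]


Visit 7, push [3, 2, 0]
Visit 0, push [8, 3, 1]
Visit 1, push []
Visit 3, push [4]
Visit 4, push []
Visit 8, push [6, 5]
Visit 5, push []
Visit 6, push []
Visit 2, push []

DFS order: [7, 0, 1, 3, 4, 8, 5, 6, 2]


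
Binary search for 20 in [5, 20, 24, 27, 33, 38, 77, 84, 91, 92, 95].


Step 1: lo=0, hi=10, mid=5, val=38
Step 2: lo=0, hi=4, mid=2, val=24
Step 3: lo=0, hi=1, mid=0, val=5
Step 4: lo=1, hi=1, mid=1, val=20

Found at index 1


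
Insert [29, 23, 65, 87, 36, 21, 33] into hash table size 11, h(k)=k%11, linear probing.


Insert 29: h=7 -> slot 7
Insert 23: h=1 -> slot 1
Insert 65: h=10 -> slot 10
Insert 87: h=10, 1 probes -> slot 0
Insert 36: h=3 -> slot 3
Insert 21: h=10, 3 probes -> slot 2
Insert 33: h=0, 4 probes -> slot 4

Table: [87, 23, 21, 36, 33, None, None, 29, None, None, 65]


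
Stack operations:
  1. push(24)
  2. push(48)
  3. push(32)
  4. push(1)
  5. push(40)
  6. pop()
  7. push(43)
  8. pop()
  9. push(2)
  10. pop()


push(24) -> [24]
push(48) -> [24, 48]
push(32) -> [24, 48, 32]
push(1) -> [24, 48, 32, 1]
push(40) -> [24, 48, 32, 1, 40]
pop()->40, [24, 48, 32, 1]
push(43) -> [24, 48, 32, 1, 43]
pop()->43, [24, 48, 32, 1]
push(2) -> [24, 48, 32, 1, 2]
pop()->2, [24, 48, 32, 1]

Final stack: [24, 48, 32, 1]


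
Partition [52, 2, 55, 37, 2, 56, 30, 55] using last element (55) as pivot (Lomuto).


Pivot: 55
  52 <= 55: advance i (no swap)
  2 <= 55: advance i (no swap)
  55 <= 55: advance i (no swap)
  37 <= 55: advance i (no swap)
  2 <= 55: advance i (no swap)
  30 <= 55: swap -> [52, 2, 55, 37, 2, 30, 56, 55]
Place pivot at 6: [52, 2, 55, 37, 2, 30, 55, 56]

Partitioned: [52, 2, 55, 37, 2, 30, 55, 56]


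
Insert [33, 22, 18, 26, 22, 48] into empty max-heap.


Insert 33: [33]
Insert 22: [33, 22]
Insert 18: [33, 22, 18]
Insert 26: [33, 26, 18, 22]
Insert 22: [33, 26, 18, 22, 22]
Insert 48: [48, 26, 33, 22, 22, 18]

Final heap: [48, 26, 33, 22, 22, 18]


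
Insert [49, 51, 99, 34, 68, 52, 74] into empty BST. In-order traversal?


Insert 49: root
Insert 51: R from 49
Insert 99: R from 49 -> R from 51
Insert 34: L from 49
Insert 68: R from 49 -> R from 51 -> L from 99
Insert 52: R from 49 -> R from 51 -> L from 99 -> L from 68
Insert 74: R from 49 -> R from 51 -> L from 99 -> R from 68

In-order: [34, 49, 51, 52, 68, 74, 99]


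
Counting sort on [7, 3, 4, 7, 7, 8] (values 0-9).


Input: [7, 3, 4, 7, 7, 8]
Counts: [0, 0, 0, 1, 1, 0, 0, 3, 1, 0]

Sorted: [3, 4, 7, 7, 7, 8]


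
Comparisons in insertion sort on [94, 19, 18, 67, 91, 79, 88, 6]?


Algorithm: insertion sort
Input: [94, 19, 18, 67, 91, 79, 88, 6]
Sorted: [6, 18, 19, 67, 79, 88, 91, 94]

20


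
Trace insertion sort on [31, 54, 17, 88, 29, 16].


Initial: [31, 54, 17, 88, 29, 16]
Insert 54: [31, 54, 17, 88, 29, 16]
Insert 17: [17, 31, 54, 88, 29, 16]
Insert 88: [17, 31, 54, 88, 29, 16]
Insert 29: [17, 29, 31, 54, 88, 16]
Insert 16: [16, 17, 29, 31, 54, 88]

Sorted: [16, 17, 29, 31, 54, 88]


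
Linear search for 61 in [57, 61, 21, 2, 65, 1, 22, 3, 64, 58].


i=0: 57!=61
i=1: 61==61 found!

Found at 1, 2 comps


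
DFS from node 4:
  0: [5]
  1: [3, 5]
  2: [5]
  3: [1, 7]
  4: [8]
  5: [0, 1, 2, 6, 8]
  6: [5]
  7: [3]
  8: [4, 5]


Visit 4, push [8]
Visit 8, push [5]
Visit 5, push [6, 2, 1, 0]
Visit 0, push []
Visit 1, push [3]
Visit 3, push [7]
Visit 7, push []
Visit 2, push []
Visit 6, push []

DFS order: [4, 8, 5, 0, 1, 3, 7, 2, 6]


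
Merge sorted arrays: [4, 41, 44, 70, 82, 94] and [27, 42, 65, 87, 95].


Take 4 from A
Take 27 from B
Take 41 from A
Take 42 from B
Take 44 from A
Take 65 from B
Take 70 from A
Take 82 from A
Take 87 from B
Take 94 from A

Merged: [4, 27, 41, 42, 44, 65, 70, 82, 87, 94, 95]


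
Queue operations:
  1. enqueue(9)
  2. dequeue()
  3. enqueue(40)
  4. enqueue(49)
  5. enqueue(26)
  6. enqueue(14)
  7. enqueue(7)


enqueue(9) -> [9]
dequeue()->9, []
enqueue(40) -> [40]
enqueue(49) -> [40, 49]
enqueue(26) -> [40, 49, 26]
enqueue(14) -> [40, 49, 26, 14]
enqueue(7) -> [40, 49, 26, 14, 7]

Final queue: [40, 49, 26, 14, 7]


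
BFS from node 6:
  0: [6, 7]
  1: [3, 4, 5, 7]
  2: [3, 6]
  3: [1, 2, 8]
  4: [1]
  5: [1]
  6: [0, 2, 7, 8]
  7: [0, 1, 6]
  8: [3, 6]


Visit 6, enqueue [0, 2, 7, 8]
Visit 0, enqueue []
Visit 2, enqueue [3]
Visit 7, enqueue [1]
Visit 8, enqueue []
Visit 3, enqueue []
Visit 1, enqueue [4, 5]
Visit 4, enqueue []
Visit 5, enqueue []

BFS order: [6, 0, 2, 7, 8, 3, 1, 4, 5]


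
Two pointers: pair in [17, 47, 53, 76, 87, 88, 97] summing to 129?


lo=0(17)+hi=6(97)=114
lo=1(47)+hi=6(97)=144
lo=1(47)+hi=5(88)=135
lo=1(47)+hi=4(87)=134
lo=1(47)+hi=3(76)=123
lo=2(53)+hi=3(76)=129

Yes: 53+76=129


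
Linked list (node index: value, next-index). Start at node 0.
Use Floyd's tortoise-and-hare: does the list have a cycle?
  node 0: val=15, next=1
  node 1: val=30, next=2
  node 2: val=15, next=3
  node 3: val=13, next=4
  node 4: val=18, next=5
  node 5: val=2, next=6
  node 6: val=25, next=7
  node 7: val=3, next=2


Floyd's tortoise (slow, +1) and hare (fast, +2):
  init: slow=0, fast=0
  step 1: slow=1, fast=2
  step 2: slow=2, fast=4
  step 3: slow=3, fast=6
  step 4: slow=4, fast=2
  step 5: slow=5, fast=4
  step 6: slow=6, fast=6
  slow == fast at node 6: cycle detected

Cycle: yes


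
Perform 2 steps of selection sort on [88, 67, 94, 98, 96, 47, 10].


Initial: [88, 67, 94, 98, 96, 47, 10]
Step 1: min=10 at 6
  Swap: [10, 67, 94, 98, 96, 47, 88]
Step 2: min=47 at 5
  Swap: [10, 47, 94, 98, 96, 67, 88]

After 2 steps: [10, 47, 94, 98, 96, 67, 88]


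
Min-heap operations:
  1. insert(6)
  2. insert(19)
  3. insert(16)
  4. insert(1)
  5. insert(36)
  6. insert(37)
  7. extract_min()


insert(6) -> [6]
insert(19) -> [6, 19]
insert(16) -> [6, 19, 16]
insert(1) -> [1, 6, 16, 19]
insert(36) -> [1, 6, 16, 19, 36]
insert(37) -> [1, 6, 16, 19, 36, 37]
extract_min()->1, [6, 19, 16, 37, 36]

Final heap: [6, 19, 16, 37, 36]


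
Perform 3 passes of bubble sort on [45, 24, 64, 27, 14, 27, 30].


Initial: [45, 24, 64, 27, 14, 27, 30]
Pass 1: [24, 45, 27, 14, 27, 30, 64] (5 swaps)
Pass 2: [24, 27, 14, 27, 30, 45, 64] (4 swaps)
Pass 3: [24, 14, 27, 27, 30, 45, 64] (1 swaps)

After 3 passes: [24, 14, 27, 27, 30, 45, 64]


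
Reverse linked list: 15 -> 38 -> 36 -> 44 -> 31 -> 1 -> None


Step 1: curr=15, set curr.next=prev(None) | reversed so far: 15
Step 2: curr=38, set curr.next=prev(15) | reversed so far: 38 -> 15
Step 3: curr=36, set curr.next=prev(38) | reversed so far: 36 -> 38 -> 15
Step 4: curr=44, set curr.next=prev(36) | reversed so far: 44 -> 36 -> 38 -> 15
Step 5: curr=31, set curr.next=prev(44) | reversed so far: 31 -> 44 -> 36 -> 38 -> 15
Step 6: curr=1, set curr.next=prev(31) | reversed so far: 1 -> 31 -> 44 -> 36 -> 38 -> 15

1 -> 31 -> 44 -> 36 -> 38 -> 15 -> None


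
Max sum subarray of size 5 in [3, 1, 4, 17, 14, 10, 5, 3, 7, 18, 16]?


[0:5]: 39
[1:6]: 46
[2:7]: 50
[3:8]: 49
[4:9]: 39
[5:10]: 43
[6:11]: 49

Max: 50 at [2:7]


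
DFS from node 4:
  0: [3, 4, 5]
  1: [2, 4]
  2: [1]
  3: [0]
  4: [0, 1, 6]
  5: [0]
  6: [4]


Visit 4, push [6, 1, 0]
Visit 0, push [5, 3]
Visit 3, push []
Visit 5, push []
Visit 1, push [2]
Visit 2, push []
Visit 6, push []

DFS order: [4, 0, 3, 5, 1, 2, 6]


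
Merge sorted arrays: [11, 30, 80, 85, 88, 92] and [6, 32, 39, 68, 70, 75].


Take 6 from B
Take 11 from A
Take 30 from A
Take 32 from B
Take 39 from B
Take 68 from B
Take 70 from B
Take 75 from B

Merged: [6, 11, 30, 32, 39, 68, 70, 75, 80, 85, 88, 92]


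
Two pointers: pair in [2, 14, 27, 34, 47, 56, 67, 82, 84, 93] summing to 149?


lo=0(2)+hi=9(93)=95
lo=1(14)+hi=9(93)=107
lo=2(27)+hi=9(93)=120
lo=3(34)+hi=9(93)=127
lo=4(47)+hi=9(93)=140
lo=5(56)+hi=9(93)=149

Yes: 56+93=149


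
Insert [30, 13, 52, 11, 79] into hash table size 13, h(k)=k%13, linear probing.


Insert 30: h=4 -> slot 4
Insert 13: h=0 -> slot 0
Insert 52: h=0, 1 probes -> slot 1
Insert 11: h=11 -> slot 11
Insert 79: h=1, 1 probes -> slot 2

Table: [13, 52, 79, None, 30, None, None, None, None, None, None, 11, None]


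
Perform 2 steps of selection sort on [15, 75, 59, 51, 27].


Initial: [15, 75, 59, 51, 27]
Step 1: min=15 at 0
  Swap: [15, 75, 59, 51, 27]
Step 2: min=27 at 4
  Swap: [15, 27, 59, 51, 75]

After 2 steps: [15, 27, 59, 51, 75]


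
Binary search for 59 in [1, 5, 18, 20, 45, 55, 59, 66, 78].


Step 1: lo=0, hi=8, mid=4, val=45
Step 2: lo=5, hi=8, mid=6, val=59

Found at index 6


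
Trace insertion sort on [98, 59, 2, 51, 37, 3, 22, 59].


Initial: [98, 59, 2, 51, 37, 3, 22, 59]
Insert 59: [59, 98, 2, 51, 37, 3, 22, 59]
Insert 2: [2, 59, 98, 51, 37, 3, 22, 59]
Insert 51: [2, 51, 59, 98, 37, 3, 22, 59]
Insert 37: [2, 37, 51, 59, 98, 3, 22, 59]
Insert 3: [2, 3, 37, 51, 59, 98, 22, 59]
Insert 22: [2, 3, 22, 37, 51, 59, 98, 59]
Insert 59: [2, 3, 22, 37, 51, 59, 59, 98]

Sorted: [2, 3, 22, 37, 51, 59, 59, 98]


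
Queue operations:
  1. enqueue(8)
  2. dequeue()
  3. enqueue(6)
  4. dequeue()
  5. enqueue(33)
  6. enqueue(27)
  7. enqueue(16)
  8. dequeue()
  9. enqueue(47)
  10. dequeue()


enqueue(8) -> [8]
dequeue()->8, []
enqueue(6) -> [6]
dequeue()->6, []
enqueue(33) -> [33]
enqueue(27) -> [33, 27]
enqueue(16) -> [33, 27, 16]
dequeue()->33, [27, 16]
enqueue(47) -> [27, 16, 47]
dequeue()->27, [16, 47]

Final queue: [16, 47]


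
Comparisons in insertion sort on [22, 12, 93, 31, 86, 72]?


Algorithm: insertion sort
Input: [22, 12, 93, 31, 86, 72]
Sorted: [12, 22, 31, 72, 86, 93]

9


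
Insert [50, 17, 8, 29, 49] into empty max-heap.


Insert 50: [50]
Insert 17: [50, 17]
Insert 8: [50, 17, 8]
Insert 29: [50, 29, 8, 17]
Insert 49: [50, 49, 8, 17, 29]

Final heap: [50, 49, 8, 17, 29]


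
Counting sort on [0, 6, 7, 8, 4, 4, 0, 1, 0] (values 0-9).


Input: [0, 6, 7, 8, 4, 4, 0, 1, 0]
Counts: [3, 1, 0, 0, 2, 0, 1, 1, 1, 0]

Sorted: [0, 0, 0, 1, 4, 4, 6, 7, 8]


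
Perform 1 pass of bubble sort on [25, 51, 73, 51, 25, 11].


Initial: [25, 51, 73, 51, 25, 11]
Pass 1: [25, 51, 51, 25, 11, 73] (3 swaps)

After 1 pass: [25, 51, 51, 25, 11, 73]


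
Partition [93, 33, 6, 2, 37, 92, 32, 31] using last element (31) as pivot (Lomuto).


Pivot: 31
  6 <= 31: swap -> [6, 33, 93, 2, 37, 92, 32, 31]
  2 <= 31: swap -> [6, 2, 93, 33, 37, 92, 32, 31]
Place pivot at 2: [6, 2, 31, 33, 37, 92, 32, 93]

Partitioned: [6, 2, 31, 33, 37, 92, 32, 93]


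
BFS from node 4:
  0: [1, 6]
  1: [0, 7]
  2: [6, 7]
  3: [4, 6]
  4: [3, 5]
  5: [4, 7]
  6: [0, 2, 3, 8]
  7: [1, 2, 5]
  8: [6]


Visit 4, enqueue [3, 5]
Visit 3, enqueue [6]
Visit 5, enqueue [7]
Visit 6, enqueue [0, 2, 8]
Visit 7, enqueue [1]
Visit 0, enqueue []
Visit 2, enqueue []
Visit 8, enqueue []
Visit 1, enqueue []

BFS order: [4, 3, 5, 6, 7, 0, 2, 8, 1]


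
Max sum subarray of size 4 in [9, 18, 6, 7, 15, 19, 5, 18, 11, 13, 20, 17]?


[0:4]: 40
[1:5]: 46
[2:6]: 47
[3:7]: 46
[4:8]: 57
[5:9]: 53
[6:10]: 47
[7:11]: 62
[8:12]: 61

Max: 62 at [7:11]


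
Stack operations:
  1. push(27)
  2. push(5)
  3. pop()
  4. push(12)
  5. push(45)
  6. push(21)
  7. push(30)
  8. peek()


push(27) -> [27]
push(5) -> [27, 5]
pop()->5, [27]
push(12) -> [27, 12]
push(45) -> [27, 12, 45]
push(21) -> [27, 12, 45, 21]
push(30) -> [27, 12, 45, 21, 30]
peek()->30

Final stack: [27, 12, 45, 21, 30]


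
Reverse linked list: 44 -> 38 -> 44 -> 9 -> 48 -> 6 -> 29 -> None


Step 1: curr=44, set curr.next=prev(None) | reversed so far: 44
Step 2: curr=38, set curr.next=prev(44) | reversed so far: 38 -> 44
Step 3: curr=44, set curr.next=prev(38) | reversed so far: 44 -> 38 -> 44
Step 4: curr=9, set curr.next=prev(44) | reversed so far: 9 -> 44 -> 38 -> 44
Step 5: curr=48, set curr.next=prev(9) | reversed so far: 48 -> 9 -> 44 -> 38 -> 44
Step 6: curr=6, set curr.next=prev(48) | reversed so far: 6 -> 48 -> 9 -> 44 -> 38 -> 44
Step 7: curr=29, set curr.next=prev(6) | reversed so far: 29 -> 6 -> 48 -> 9 -> 44 -> 38 -> 44

29 -> 6 -> 48 -> 9 -> 44 -> 38 -> 44 -> None


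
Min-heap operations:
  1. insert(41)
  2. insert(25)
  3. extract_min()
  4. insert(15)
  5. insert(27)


insert(41) -> [41]
insert(25) -> [25, 41]
extract_min()->25, [41]
insert(15) -> [15, 41]
insert(27) -> [15, 41, 27]

Final heap: [15, 41, 27]


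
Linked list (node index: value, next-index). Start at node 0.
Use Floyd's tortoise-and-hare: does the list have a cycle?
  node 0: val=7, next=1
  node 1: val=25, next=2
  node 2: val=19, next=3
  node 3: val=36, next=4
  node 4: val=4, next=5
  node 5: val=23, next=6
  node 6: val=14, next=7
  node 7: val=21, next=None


Floyd's tortoise (slow, +1) and hare (fast, +2):
  init: slow=0, fast=0
  step 1: slow=1, fast=2
  step 2: slow=2, fast=4
  step 3: slow=3, fast=6
  step 4: fast 6->7->None, no cycle

Cycle: no


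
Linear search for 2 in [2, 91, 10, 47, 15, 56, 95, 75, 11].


i=0: 2==2 found!

Found at 0, 1 comps


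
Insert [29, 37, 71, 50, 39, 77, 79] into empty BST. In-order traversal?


Insert 29: root
Insert 37: R from 29
Insert 71: R from 29 -> R from 37
Insert 50: R from 29 -> R from 37 -> L from 71
Insert 39: R from 29 -> R from 37 -> L from 71 -> L from 50
Insert 77: R from 29 -> R from 37 -> R from 71
Insert 79: R from 29 -> R from 37 -> R from 71 -> R from 77

In-order: [29, 37, 39, 50, 71, 77, 79]


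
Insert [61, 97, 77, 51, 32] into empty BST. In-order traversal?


Insert 61: root
Insert 97: R from 61
Insert 77: R from 61 -> L from 97
Insert 51: L from 61
Insert 32: L from 61 -> L from 51

In-order: [32, 51, 61, 77, 97]


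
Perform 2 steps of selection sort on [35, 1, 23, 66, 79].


Initial: [35, 1, 23, 66, 79]
Step 1: min=1 at 1
  Swap: [1, 35, 23, 66, 79]
Step 2: min=23 at 2
  Swap: [1, 23, 35, 66, 79]

After 2 steps: [1, 23, 35, 66, 79]


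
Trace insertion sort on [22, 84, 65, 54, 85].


Initial: [22, 84, 65, 54, 85]
Insert 84: [22, 84, 65, 54, 85]
Insert 65: [22, 65, 84, 54, 85]
Insert 54: [22, 54, 65, 84, 85]
Insert 85: [22, 54, 65, 84, 85]

Sorted: [22, 54, 65, 84, 85]


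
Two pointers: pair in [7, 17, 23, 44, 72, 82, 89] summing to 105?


lo=0(7)+hi=6(89)=96
lo=1(17)+hi=6(89)=106
lo=1(17)+hi=5(82)=99
lo=2(23)+hi=5(82)=105

Yes: 23+82=105


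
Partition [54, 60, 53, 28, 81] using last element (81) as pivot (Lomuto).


Pivot: 81
  54 <= 81: advance i (no swap)
  60 <= 81: advance i (no swap)
  53 <= 81: advance i (no swap)
  28 <= 81: advance i (no swap)
Place pivot at 4: [54, 60, 53, 28, 81]

Partitioned: [54, 60, 53, 28, 81]


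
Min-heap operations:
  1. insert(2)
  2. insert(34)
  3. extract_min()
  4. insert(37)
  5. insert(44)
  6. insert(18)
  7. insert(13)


insert(2) -> [2]
insert(34) -> [2, 34]
extract_min()->2, [34]
insert(37) -> [34, 37]
insert(44) -> [34, 37, 44]
insert(18) -> [18, 34, 44, 37]
insert(13) -> [13, 18, 44, 37, 34]

Final heap: [13, 18, 44, 37, 34]


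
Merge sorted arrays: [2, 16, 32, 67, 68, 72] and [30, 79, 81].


Take 2 from A
Take 16 from A
Take 30 from B
Take 32 from A
Take 67 from A
Take 68 from A
Take 72 from A

Merged: [2, 16, 30, 32, 67, 68, 72, 79, 81]


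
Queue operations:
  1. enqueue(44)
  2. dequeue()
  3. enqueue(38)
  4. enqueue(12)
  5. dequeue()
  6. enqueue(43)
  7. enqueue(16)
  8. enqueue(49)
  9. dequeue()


enqueue(44) -> [44]
dequeue()->44, []
enqueue(38) -> [38]
enqueue(12) -> [38, 12]
dequeue()->38, [12]
enqueue(43) -> [12, 43]
enqueue(16) -> [12, 43, 16]
enqueue(49) -> [12, 43, 16, 49]
dequeue()->12, [43, 16, 49]

Final queue: [43, 16, 49]


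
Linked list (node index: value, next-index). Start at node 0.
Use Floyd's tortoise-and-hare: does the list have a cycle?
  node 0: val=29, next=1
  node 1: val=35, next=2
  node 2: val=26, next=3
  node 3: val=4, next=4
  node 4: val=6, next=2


Floyd's tortoise (slow, +1) and hare (fast, +2):
  init: slow=0, fast=0
  step 1: slow=1, fast=2
  step 2: slow=2, fast=4
  step 3: slow=3, fast=3
  slow == fast at node 3: cycle detected

Cycle: yes


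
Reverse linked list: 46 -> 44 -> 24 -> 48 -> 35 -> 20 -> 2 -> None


Step 1: curr=46, set curr.next=prev(None) | reversed so far: 46
Step 2: curr=44, set curr.next=prev(46) | reversed so far: 44 -> 46
Step 3: curr=24, set curr.next=prev(44) | reversed so far: 24 -> 44 -> 46
Step 4: curr=48, set curr.next=prev(24) | reversed so far: 48 -> 24 -> 44 -> 46
Step 5: curr=35, set curr.next=prev(48) | reversed so far: 35 -> 48 -> 24 -> 44 -> 46
Step 6: curr=20, set curr.next=prev(35) | reversed so far: 20 -> 35 -> 48 -> 24 -> 44 -> 46
Step 7: curr=2, set curr.next=prev(20) | reversed so far: 2 -> 20 -> 35 -> 48 -> 24 -> 44 -> 46

2 -> 20 -> 35 -> 48 -> 24 -> 44 -> 46 -> None


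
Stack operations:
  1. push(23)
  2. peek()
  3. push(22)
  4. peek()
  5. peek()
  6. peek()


push(23) -> [23]
peek()->23
push(22) -> [23, 22]
peek()->22
peek()->22
peek()->22

Final stack: [23, 22]


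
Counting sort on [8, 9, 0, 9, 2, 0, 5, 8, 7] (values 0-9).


Input: [8, 9, 0, 9, 2, 0, 5, 8, 7]
Counts: [2, 0, 1, 0, 0, 1, 0, 1, 2, 2]

Sorted: [0, 0, 2, 5, 7, 8, 8, 9, 9]


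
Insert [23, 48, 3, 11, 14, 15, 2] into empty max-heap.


Insert 23: [23]
Insert 48: [48, 23]
Insert 3: [48, 23, 3]
Insert 11: [48, 23, 3, 11]
Insert 14: [48, 23, 3, 11, 14]
Insert 15: [48, 23, 15, 11, 14, 3]
Insert 2: [48, 23, 15, 11, 14, 3, 2]

Final heap: [48, 23, 15, 11, 14, 3, 2]


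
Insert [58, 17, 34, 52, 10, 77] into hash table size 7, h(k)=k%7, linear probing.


Insert 58: h=2 -> slot 2
Insert 17: h=3 -> slot 3
Insert 34: h=6 -> slot 6
Insert 52: h=3, 1 probes -> slot 4
Insert 10: h=3, 2 probes -> slot 5
Insert 77: h=0 -> slot 0

Table: [77, None, 58, 17, 52, 10, 34]


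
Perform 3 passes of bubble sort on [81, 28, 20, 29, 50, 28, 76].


Initial: [81, 28, 20, 29, 50, 28, 76]
Pass 1: [28, 20, 29, 50, 28, 76, 81] (6 swaps)
Pass 2: [20, 28, 29, 28, 50, 76, 81] (2 swaps)
Pass 3: [20, 28, 28, 29, 50, 76, 81] (1 swaps)

After 3 passes: [20, 28, 28, 29, 50, 76, 81]


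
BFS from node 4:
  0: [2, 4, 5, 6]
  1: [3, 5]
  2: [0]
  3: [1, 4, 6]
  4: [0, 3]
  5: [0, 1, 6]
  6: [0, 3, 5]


Visit 4, enqueue [0, 3]
Visit 0, enqueue [2, 5, 6]
Visit 3, enqueue [1]
Visit 2, enqueue []
Visit 5, enqueue []
Visit 6, enqueue []
Visit 1, enqueue []

BFS order: [4, 0, 3, 2, 5, 6, 1]


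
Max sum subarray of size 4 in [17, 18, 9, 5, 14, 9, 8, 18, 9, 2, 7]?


[0:4]: 49
[1:5]: 46
[2:6]: 37
[3:7]: 36
[4:8]: 49
[5:9]: 44
[6:10]: 37
[7:11]: 36

Max: 49 at [0:4]


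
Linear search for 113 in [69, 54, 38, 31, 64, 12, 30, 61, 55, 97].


i=0: 69!=113
i=1: 54!=113
i=2: 38!=113
i=3: 31!=113
i=4: 64!=113
i=5: 12!=113
i=6: 30!=113
i=7: 61!=113
i=8: 55!=113
i=9: 97!=113

Not found, 10 comps


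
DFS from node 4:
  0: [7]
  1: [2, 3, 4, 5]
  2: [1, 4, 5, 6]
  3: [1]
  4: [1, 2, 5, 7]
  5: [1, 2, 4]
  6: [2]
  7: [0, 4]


Visit 4, push [7, 5, 2, 1]
Visit 1, push [5, 3, 2]
Visit 2, push [6, 5]
Visit 5, push []
Visit 6, push []
Visit 3, push []
Visit 7, push [0]
Visit 0, push []

DFS order: [4, 1, 2, 5, 6, 3, 7, 0]


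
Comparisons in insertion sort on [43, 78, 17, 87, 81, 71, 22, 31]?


Algorithm: insertion sort
Input: [43, 78, 17, 87, 81, 71, 22, 31]
Sorted: [17, 22, 31, 43, 71, 78, 81, 87]

22


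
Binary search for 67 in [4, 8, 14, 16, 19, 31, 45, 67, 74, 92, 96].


Step 1: lo=0, hi=10, mid=5, val=31
Step 2: lo=6, hi=10, mid=8, val=74
Step 3: lo=6, hi=7, mid=6, val=45
Step 4: lo=7, hi=7, mid=7, val=67

Found at index 7


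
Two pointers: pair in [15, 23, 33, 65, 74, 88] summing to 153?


lo=0(15)+hi=5(88)=103
lo=1(23)+hi=5(88)=111
lo=2(33)+hi=5(88)=121
lo=3(65)+hi=5(88)=153

Yes: 65+88=153


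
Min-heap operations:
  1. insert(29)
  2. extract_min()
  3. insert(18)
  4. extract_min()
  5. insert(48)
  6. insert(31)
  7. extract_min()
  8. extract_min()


insert(29) -> [29]
extract_min()->29, []
insert(18) -> [18]
extract_min()->18, []
insert(48) -> [48]
insert(31) -> [31, 48]
extract_min()->31, [48]
extract_min()->48, []

Final heap: []


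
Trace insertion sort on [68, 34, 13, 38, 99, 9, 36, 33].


Initial: [68, 34, 13, 38, 99, 9, 36, 33]
Insert 34: [34, 68, 13, 38, 99, 9, 36, 33]
Insert 13: [13, 34, 68, 38, 99, 9, 36, 33]
Insert 38: [13, 34, 38, 68, 99, 9, 36, 33]
Insert 99: [13, 34, 38, 68, 99, 9, 36, 33]
Insert 9: [9, 13, 34, 38, 68, 99, 36, 33]
Insert 36: [9, 13, 34, 36, 38, 68, 99, 33]
Insert 33: [9, 13, 33, 34, 36, 38, 68, 99]

Sorted: [9, 13, 33, 34, 36, 38, 68, 99]


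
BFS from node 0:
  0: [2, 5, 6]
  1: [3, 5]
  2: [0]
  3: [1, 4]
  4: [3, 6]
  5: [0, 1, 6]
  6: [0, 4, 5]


Visit 0, enqueue [2, 5, 6]
Visit 2, enqueue []
Visit 5, enqueue [1]
Visit 6, enqueue [4]
Visit 1, enqueue [3]
Visit 4, enqueue []
Visit 3, enqueue []

BFS order: [0, 2, 5, 6, 1, 4, 3]


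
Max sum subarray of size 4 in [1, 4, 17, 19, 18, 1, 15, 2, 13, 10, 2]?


[0:4]: 41
[1:5]: 58
[2:6]: 55
[3:7]: 53
[4:8]: 36
[5:9]: 31
[6:10]: 40
[7:11]: 27

Max: 58 at [1:5]


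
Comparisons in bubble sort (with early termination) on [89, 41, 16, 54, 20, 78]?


Algorithm: bubble sort (with early termination)
Input: [89, 41, 16, 54, 20, 78]
Sorted: [16, 20, 41, 54, 78, 89]

14


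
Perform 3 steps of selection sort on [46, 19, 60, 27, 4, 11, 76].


Initial: [46, 19, 60, 27, 4, 11, 76]
Step 1: min=4 at 4
  Swap: [4, 19, 60, 27, 46, 11, 76]
Step 2: min=11 at 5
  Swap: [4, 11, 60, 27, 46, 19, 76]
Step 3: min=19 at 5
  Swap: [4, 11, 19, 27, 46, 60, 76]

After 3 steps: [4, 11, 19, 27, 46, 60, 76]


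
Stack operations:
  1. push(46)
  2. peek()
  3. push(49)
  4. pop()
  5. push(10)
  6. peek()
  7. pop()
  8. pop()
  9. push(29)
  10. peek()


push(46) -> [46]
peek()->46
push(49) -> [46, 49]
pop()->49, [46]
push(10) -> [46, 10]
peek()->10
pop()->10, [46]
pop()->46, []
push(29) -> [29]
peek()->29

Final stack: [29]


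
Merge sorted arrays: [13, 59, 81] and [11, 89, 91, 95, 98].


Take 11 from B
Take 13 from A
Take 59 from A
Take 81 from A

Merged: [11, 13, 59, 81, 89, 91, 95, 98]


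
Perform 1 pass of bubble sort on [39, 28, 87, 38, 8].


Initial: [39, 28, 87, 38, 8]
Pass 1: [28, 39, 38, 8, 87] (3 swaps)

After 1 pass: [28, 39, 38, 8, 87]


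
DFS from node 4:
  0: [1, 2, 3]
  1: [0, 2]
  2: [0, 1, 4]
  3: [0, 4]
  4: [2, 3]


Visit 4, push [3, 2]
Visit 2, push [1, 0]
Visit 0, push [3, 1]
Visit 1, push []
Visit 3, push []

DFS order: [4, 2, 0, 1, 3]


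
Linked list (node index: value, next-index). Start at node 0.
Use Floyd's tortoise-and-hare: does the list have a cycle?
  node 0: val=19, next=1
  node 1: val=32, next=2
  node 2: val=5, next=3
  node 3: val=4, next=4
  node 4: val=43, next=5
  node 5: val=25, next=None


Floyd's tortoise (slow, +1) and hare (fast, +2):
  init: slow=0, fast=0
  step 1: slow=1, fast=2
  step 2: slow=2, fast=4
  step 3: fast 4->5->None, no cycle

Cycle: no


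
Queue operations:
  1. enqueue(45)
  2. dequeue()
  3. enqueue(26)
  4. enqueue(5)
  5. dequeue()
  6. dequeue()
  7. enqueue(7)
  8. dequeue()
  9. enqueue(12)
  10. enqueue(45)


enqueue(45) -> [45]
dequeue()->45, []
enqueue(26) -> [26]
enqueue(5) -> [26, 5]
dequeue()->26, [5]
dequeue()->5, []
enqueue(7) -> [7]
dequeue()->7, []
enqueue(12) -> [12]
enqueue(45) -> [12, 45]

Final queue: [12, 45]


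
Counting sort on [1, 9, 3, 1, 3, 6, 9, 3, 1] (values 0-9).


Input: [1, 9, 3, 1, 3, 6, 9, 3, 1]
Counts: [0, 3, 0, 3, 0, 0, 1, 0, 0, 2]

Sorted: [1, 1, 1, 3, 3, 3, 6, 9, 9]


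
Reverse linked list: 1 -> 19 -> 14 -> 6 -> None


Step 1: curr=1, set curr.next=prev(None) | reversed so far: 1
Step 2: curr=19, set curr.next=prev(1) | reversed so far: 19 -> 1
Step 3: curr=14, set curr.next=prev(19) | reversed so far: 14 -> 19 -> 1
Step 4: curr=6, set curr.next=prev(14) | reversed so far: 6 -> 14 -> 19 -> 1

6 -> 14 -> 19 -> 1 -> None


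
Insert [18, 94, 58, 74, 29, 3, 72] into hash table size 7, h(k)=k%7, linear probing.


Insert 18: h=4 -> slot 4
Insert 94: h=3 -> slot 3
Insert 58: h=2 -> slot 2
Insert 74: h=4, 1 probes -> slot 5
Insert 29: h=1 -> slot 1
Insert 3: h=3, 3 probes -> slot 6
Insert 72: h=2, 5 probes -> slot 0

Table: [72, 29, 58, 94, 18, 74, 3]


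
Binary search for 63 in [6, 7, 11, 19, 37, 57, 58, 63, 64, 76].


Step 1: lo=0, hi=9, mid=4, val=37
Step 2: lo=5, hi=9, mid=7, val=63

Found at index 7


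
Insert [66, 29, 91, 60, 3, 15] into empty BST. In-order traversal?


Insert 66: root
Insert 29: L from 66
Insert 91: R from 66
Insert 60: L from 66 -> R from 29
Insert 3: L from 66 -> L from 29
Insert 15: L from 66 -> L from 29 -> R from 3

In-order: [3, 15, 29, 60, 66, 91]


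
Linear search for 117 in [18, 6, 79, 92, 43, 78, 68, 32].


i=0: 18!=117
i=1: 6!=117
i=2: 79!=117
i=3: 92!=117
i=4: 43!=117
i=5: 78!=117
i=6: 68!=117
i=7: 32!=117

Not found, 8 comps


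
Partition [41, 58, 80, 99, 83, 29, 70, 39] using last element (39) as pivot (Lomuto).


Pivot: 39
  29 <= 39: swap -> [29, 58, 80, 99, 83, 41, 70, 39]
Place pivot at 1: [29, 39, 80, 99, 83, 41, 70, 58]

Partitioned: [29, 39, 80, 99, 83, 41, 70, 58]


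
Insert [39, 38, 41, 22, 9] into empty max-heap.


Insert 39: [39]
Insert 38: [39, 38]
Insert 41: [41, 38, 39]
Insert 22: [41, 38, 39, 22]
Insert 9: [41, 38, 39, 22, 9]

Final heap: [41, 38, 39, 22, 9]


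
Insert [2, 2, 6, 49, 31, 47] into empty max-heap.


Insert 2: [2]
Insert 2: [2, 2]
Insert 6: [6, 2, 2]
Insert 49: [49, 6, 2, 2]
Insert 31: [49, 31, 2, 2, 6]
Insert 47: [49, 31, 47, 2, 6, 2]

Final heap: [49, 31, 47, 2, 6, 2]


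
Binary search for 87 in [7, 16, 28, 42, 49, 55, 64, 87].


Step 1: lo=0, hi=7, mid=3, val=42
Step 2: lo=4, hi=7, mid=5, val=55
Step 3: lo=6, hi=7, mid=6, val=64
Step 4: lo=7, hi=7, mid=7, val=87

Found at index 7


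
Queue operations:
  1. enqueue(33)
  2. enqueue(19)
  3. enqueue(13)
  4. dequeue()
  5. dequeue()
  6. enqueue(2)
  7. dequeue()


enqueue(33) -> [33]
enqueue(19) -> [33, 19]
enqueue(13) -> [33, 19, 13]
dequeue()->33, [19, 13]
dequeue()->19, [13]
enqueue(2) -> [13, 2]
dequeue()->13, [2]

Final queue: [2]


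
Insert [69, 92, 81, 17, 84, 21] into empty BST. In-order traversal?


Insert 69: root
Insert 92: R from 69
Insert 81: R from 69 -> L from 92
Insert 17: L from 69
Insert 84: R from 69 -> L from 92 -> R from 81
Insert 21: L from 69 -> R from 17

In-order: [17, 21, 69, 81, 84, 92]


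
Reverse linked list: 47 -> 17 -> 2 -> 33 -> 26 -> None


Step 1: curr=47, set curr.next=prev(None) | reversed so far: 47
Step 2: curr=17, set curr.next=prev(47) | reversed so far: 17 -> 47
Step 3: curr=2, set curr.next=prev(17) | reversed so far: 2 -> 17 -> 47
Step 4: curr=33, set curr.next=prev(2) | reversed so far: 33 -> 2 -> 17 -> 47
Step 5: curr=26, set curr.next=prev(33) | reversed so far: 26 -> 33 -> 2 -> 17 -> 47

26 -> 33 -> 2 -> 17 -> 47 -> None


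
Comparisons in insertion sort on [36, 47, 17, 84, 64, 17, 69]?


Algorithm: insertion sort
Input: [36, 47, 17, 84, 64, 17, 69]
Sorted: [17, 17, 36, 47, 64, 69, 84]

13


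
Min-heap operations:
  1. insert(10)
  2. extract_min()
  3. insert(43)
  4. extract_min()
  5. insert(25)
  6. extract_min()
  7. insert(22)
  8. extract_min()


insert(10) -> [10]
extract_min()->10, []
insert(43) -> [43]
extract_min()->43, []
insert(25) -> [25]
extract_min()->25, []
insert(22) -> [22]
extract_min()->22, []

Final heap: []


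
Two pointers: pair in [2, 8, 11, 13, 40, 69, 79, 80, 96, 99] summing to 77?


lo=0(2)+hi=9(99)=101
lo=0(2)+hi=8(96)=98
lo=0(2)+hi=7(80)=82
lo=0(2)+hi=6(79)=81
lo=0(2)+hi=5(69)=71
lo=1(8)+hi=5(69)=77

Yes: 8+69=77


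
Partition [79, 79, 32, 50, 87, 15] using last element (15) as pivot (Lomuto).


Pivot: 15
Place pivot at 0: [15, 79, 32, 50, 87, 79]

Partitioned: [15, 79, 32, 50, 87, 79]


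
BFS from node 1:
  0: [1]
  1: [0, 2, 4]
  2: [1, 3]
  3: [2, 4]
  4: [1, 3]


Visit 1, enqueue [0, 2, 4]
Visit 0, enqueue []
Visit 2, enqueue [3]
Visit 4, enqueue []
Visit 3, enqueue []

BFS order: [1, 0, 2, 4, 3]


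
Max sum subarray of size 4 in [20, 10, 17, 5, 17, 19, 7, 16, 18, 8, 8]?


[0:4]: 52
[1:5]: 49
[2:6]: 58
[3:7]: 48
[4:8]: 59
[5:9]: 60
[6:10]: 49
[7:11]: 50

Max: 60 at [5:9]


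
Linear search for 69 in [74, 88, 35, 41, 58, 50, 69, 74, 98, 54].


i=0: 74!=69
i=1: 88!=69
i=2: 35!=69
i=3: 41!=69
i=4: 58!=69
i=5: 50!=69
i=6: 69==69 found!

Found at 6, 7 comps


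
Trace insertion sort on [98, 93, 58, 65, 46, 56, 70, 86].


Initial: [98, 93, 58, 65, 46, 56, 70, 86]
Insert 93: [93, 98, 58, 65, 46, 56, 70, 86]
Insert 58: [58, 93, 98, 65, 46, 56, 70, 86]
Insert 65: [58, 65, 93, 98, 46, 56, 70, 86]
Insert 46: [46, 58, 65, 93, 98, 56, 70, 86]
Insert 56: [46, 56, 58, 65, 93, 98, 70, 86]
Insert 70: [46, 56, 58, 65, 70, 93, 98, 86]
Insert 86: [46, 56, 58, 65, 70, 86, 93, 98]

Sorted: [46, 56, 58, 65, 70, 86, 93, 98]
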